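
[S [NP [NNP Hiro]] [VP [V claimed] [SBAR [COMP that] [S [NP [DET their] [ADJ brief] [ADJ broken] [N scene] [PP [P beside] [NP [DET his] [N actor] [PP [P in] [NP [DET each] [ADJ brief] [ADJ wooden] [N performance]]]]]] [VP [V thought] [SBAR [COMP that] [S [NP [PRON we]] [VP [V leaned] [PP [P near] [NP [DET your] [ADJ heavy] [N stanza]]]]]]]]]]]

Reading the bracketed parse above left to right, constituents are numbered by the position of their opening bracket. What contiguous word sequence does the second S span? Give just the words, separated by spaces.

their brief broken scene beside his actor in each brief wooden performance thought that we leaned near your heavy stanza

In left-to-right order the S constituents are "Hiro claimed that their brief broken scene beside his actor in each brief wooden performance thought that we leaned near your heavy stanza"; "their brief broken scene beside his actor in each brief wooden performance thought that we leaned near your heavy stanza"; "we leaned near your heavy stanza". Number 2 is "their brief broken scene beside his actor in each brief wooden performance thought that we leaned near your heavy stanza".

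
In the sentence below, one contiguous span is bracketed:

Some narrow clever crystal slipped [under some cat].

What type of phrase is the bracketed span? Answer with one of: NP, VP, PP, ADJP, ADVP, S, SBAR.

PP

The bracketed span "under some cat" is headed by "under", making it a prepositional phrase (PP).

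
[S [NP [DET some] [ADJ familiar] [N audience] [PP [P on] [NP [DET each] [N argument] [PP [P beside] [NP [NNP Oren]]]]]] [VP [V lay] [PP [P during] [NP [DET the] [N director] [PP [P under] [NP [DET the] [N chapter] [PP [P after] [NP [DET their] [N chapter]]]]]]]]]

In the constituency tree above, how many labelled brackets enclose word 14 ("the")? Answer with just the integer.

Counting open brackets not yet closed at "the": [S [VP [PP [NP [PP [NP [DET = 7.

7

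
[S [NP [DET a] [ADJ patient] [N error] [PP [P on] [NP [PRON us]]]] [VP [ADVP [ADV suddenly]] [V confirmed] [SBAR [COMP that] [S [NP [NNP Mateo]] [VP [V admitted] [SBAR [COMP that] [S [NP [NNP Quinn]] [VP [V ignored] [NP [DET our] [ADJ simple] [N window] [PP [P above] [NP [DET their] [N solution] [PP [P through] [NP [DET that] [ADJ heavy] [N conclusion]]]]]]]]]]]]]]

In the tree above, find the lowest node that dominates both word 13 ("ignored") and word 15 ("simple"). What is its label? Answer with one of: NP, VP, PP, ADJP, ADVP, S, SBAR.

VP

Both words fall inside [VP ignored our simple window above their solution through that heavy conclusion] (words 13–23), and no smaller constituent contains them both. Label: VP.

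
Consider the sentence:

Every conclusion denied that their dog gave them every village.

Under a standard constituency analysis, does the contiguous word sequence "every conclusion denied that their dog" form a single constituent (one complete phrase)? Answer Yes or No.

No

The sequence begins inside the noun phrase "every conclusion" and ends inside the verb phrase "denied that their dog gave them every village"; it crosses a phrase boundary, so no single node in the tree spans exactly those words.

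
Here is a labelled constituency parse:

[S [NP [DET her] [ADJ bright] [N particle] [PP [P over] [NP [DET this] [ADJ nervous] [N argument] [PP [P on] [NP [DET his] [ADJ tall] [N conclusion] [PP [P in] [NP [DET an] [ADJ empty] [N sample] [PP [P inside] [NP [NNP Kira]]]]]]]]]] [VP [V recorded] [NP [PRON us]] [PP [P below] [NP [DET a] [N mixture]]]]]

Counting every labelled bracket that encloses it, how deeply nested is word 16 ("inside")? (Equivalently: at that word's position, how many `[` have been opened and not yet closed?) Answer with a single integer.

10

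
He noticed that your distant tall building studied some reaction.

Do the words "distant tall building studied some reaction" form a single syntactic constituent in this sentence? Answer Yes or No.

No

The sequence begins inside the noun phrase "your distant tall building" and ends inside the verb phrase "studied some reaction"; it crosses a phrase boundary, so no single node in the tree spans exactly those words.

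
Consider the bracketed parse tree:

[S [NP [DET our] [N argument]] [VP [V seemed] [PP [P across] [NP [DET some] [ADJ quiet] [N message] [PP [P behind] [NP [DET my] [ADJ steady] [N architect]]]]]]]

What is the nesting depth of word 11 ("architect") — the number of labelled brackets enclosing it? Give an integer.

7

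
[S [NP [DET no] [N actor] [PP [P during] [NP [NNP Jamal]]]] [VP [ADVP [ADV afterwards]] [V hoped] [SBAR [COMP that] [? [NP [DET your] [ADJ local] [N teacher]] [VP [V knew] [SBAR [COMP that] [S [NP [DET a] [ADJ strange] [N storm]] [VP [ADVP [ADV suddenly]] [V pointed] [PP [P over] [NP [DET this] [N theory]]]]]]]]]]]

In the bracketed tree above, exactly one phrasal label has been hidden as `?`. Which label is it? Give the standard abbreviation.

The `?` node immediately contains: NP, VP. That is the internal structure of a clause, so the label is S.

S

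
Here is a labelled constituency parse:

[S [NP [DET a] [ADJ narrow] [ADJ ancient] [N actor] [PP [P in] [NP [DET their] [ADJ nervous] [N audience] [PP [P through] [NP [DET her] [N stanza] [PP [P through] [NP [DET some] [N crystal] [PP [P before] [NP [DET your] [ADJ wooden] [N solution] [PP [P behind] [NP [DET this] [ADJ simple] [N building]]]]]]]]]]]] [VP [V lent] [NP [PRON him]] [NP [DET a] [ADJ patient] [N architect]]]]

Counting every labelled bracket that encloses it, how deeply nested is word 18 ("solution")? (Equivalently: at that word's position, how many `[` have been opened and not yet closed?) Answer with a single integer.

Path from the root down to the word: S → NP → PP → NP → PP → NP → PP → NP → PP → NP → N. That is 11 enclosing brackets.

11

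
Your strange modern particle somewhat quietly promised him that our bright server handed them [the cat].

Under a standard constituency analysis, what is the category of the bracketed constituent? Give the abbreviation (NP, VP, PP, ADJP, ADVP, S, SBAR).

NP

The span is built around the noun "cat" — a noun phrase (NP).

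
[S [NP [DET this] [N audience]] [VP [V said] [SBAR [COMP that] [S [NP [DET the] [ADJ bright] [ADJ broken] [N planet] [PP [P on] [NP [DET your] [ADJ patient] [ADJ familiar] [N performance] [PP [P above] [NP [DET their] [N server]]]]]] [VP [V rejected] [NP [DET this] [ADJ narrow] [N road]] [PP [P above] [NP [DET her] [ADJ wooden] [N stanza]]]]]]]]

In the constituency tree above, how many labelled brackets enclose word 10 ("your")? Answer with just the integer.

The word sits inside DET, which is inside NP, inside PP, inside NP, inside S, inside SBAR, inside VP, inside S — 8 brackets in all.

8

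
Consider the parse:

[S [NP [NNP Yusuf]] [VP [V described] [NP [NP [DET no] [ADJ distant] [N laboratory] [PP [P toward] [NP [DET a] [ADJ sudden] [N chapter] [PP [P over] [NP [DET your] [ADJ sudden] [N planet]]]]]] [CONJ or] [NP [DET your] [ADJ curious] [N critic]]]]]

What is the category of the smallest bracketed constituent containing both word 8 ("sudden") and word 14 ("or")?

NP

Word 8 lies under S → VP → NP → NP → PP → NP → ADJ; word 14 lies under S → VP → NP → CONJ. The lowest shared node is the NP.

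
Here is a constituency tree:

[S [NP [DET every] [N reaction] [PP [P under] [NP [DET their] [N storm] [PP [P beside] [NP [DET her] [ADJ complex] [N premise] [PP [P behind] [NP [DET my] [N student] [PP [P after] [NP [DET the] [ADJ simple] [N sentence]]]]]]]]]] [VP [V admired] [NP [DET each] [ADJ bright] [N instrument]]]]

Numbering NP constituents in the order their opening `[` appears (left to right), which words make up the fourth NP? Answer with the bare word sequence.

my student after the simple sentence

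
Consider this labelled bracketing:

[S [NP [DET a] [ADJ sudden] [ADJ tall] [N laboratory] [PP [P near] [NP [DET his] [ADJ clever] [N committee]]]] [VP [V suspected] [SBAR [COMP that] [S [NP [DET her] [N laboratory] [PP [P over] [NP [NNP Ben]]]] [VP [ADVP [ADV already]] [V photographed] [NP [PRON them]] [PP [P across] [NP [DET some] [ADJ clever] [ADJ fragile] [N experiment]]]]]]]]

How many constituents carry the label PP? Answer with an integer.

3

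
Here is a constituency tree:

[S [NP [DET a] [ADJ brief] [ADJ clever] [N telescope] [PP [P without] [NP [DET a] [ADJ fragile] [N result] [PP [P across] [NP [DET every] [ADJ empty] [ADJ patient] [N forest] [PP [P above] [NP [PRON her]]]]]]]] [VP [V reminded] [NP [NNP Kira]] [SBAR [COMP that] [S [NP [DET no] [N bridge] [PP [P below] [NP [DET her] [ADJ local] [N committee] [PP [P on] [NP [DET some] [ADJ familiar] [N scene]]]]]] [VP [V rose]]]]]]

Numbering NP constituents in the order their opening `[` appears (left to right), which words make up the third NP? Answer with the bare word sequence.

The NP opening brackets appear, in order, over: "a brief clever telescope without a fragile result across every empty patient forest above her"; "a fragile result across every empty patient forest above her"; "every empty patient forest above her"; "her"; "Kira"; "no bridge below her local committee on some familiar scene"; "her local committee on some familiar scene"; "some familiar scene". The third one spans "every empty patient forest above her".

every empty patient forest above her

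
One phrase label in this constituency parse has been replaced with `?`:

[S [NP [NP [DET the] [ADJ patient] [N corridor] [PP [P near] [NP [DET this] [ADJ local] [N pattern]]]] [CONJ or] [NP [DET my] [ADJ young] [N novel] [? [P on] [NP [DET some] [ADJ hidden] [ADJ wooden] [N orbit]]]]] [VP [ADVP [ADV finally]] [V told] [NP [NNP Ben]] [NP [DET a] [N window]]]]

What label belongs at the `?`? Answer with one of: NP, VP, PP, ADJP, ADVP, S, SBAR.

The `?` node immediately contains: P 'on', NP. That is the internal structure of a prepositional phrase, so the label is PP.

PP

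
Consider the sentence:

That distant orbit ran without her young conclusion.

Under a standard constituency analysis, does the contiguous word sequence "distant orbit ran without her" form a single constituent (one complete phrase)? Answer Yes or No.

The sequence begins inside the noun phrase "that distant orbit" and ends inside the verb phrase "ran without her young conclusion"; it crosses a phrase boundary, so no single node in the tree spans exactly those words.

No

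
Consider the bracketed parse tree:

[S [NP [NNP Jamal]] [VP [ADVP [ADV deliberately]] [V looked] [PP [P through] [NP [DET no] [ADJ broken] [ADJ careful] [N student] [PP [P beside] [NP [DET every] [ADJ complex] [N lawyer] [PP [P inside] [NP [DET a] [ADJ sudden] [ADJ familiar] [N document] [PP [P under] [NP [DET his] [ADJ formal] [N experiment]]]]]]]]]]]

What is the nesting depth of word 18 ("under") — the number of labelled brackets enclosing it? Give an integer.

Counting open brackets not yet closed at "under": [S [VP [PP [NP [PP [NP [PP [NP [PP [P = 10.

10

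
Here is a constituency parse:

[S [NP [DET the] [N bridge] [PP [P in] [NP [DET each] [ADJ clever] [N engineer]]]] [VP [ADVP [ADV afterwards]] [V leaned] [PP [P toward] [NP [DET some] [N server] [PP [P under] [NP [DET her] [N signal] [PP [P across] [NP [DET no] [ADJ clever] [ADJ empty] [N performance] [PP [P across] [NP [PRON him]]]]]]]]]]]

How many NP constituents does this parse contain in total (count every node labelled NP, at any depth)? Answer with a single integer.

6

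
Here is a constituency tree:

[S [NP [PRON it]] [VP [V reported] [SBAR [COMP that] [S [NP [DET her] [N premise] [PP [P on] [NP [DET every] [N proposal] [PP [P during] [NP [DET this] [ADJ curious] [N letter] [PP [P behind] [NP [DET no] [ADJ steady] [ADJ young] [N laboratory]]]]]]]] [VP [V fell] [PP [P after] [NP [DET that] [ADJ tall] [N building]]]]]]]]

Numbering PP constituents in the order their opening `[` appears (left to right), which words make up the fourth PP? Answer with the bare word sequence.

after that tall building

In left-to-right order the PP constituents are "on every proposal during this curious letter behind no steady young laboratory"; "during this curious letter behind no steady young laboratory"; "behind no steady young laboratory"; "after that tall building". Number 4 is "after that tall building".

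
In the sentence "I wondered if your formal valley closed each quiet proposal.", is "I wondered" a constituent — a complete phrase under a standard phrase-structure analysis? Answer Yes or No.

No

"I" belongs to the noun phrase "I" while "wondered" belongs to the verb phrase "wondered if your formal valley closed each quiet proposal"; a span that runs across that boundary is not a single phrase.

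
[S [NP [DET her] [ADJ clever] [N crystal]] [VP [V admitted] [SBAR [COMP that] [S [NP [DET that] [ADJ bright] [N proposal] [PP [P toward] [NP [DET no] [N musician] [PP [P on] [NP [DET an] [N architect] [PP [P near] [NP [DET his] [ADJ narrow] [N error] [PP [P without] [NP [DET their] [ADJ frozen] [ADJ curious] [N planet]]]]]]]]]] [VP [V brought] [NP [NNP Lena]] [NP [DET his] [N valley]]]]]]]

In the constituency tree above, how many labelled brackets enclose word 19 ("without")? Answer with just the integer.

13

Path from the root down to the word: S → VP → SBAR → S → NP → PP → NP → PP → NP → PP → NP → PP → P. That is 13 enclosing brackets.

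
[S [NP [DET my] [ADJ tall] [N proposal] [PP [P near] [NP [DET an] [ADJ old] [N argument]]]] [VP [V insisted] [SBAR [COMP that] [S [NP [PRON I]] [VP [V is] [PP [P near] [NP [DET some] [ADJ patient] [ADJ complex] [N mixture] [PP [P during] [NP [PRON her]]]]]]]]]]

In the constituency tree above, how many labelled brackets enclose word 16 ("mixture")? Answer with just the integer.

8

The word sits inside N, which is inside NP, inside PP, inside VP, inside S, inside SBAR, inside VP, inside S — 8 brackets in all.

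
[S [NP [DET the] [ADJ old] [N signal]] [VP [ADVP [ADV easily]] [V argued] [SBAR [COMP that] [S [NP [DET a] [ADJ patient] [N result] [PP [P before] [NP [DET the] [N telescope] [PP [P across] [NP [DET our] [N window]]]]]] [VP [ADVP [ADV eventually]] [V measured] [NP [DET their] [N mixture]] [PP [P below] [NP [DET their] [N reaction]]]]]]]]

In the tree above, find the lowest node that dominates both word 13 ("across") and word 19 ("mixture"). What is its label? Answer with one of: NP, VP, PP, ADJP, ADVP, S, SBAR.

S

The smallest bracket enclosing both words is [S a patient result before the telescope across our window eventually measured their mixture below their reaction], so the label is S.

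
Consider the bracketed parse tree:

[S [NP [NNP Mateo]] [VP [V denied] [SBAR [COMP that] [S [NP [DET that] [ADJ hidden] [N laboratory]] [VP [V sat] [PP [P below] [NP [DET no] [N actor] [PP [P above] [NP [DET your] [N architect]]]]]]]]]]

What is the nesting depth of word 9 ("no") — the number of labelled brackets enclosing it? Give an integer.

8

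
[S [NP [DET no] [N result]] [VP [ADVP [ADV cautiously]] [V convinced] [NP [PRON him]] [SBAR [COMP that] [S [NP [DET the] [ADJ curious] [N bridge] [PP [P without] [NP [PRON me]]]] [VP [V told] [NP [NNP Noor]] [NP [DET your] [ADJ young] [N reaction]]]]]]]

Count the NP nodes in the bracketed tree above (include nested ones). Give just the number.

The NP constituents are: [NP no result]; [NP him]; [NP the curious bridge without me]; [NP me]; [NP Noor]; [NP your young reaction]. Total: 6.

6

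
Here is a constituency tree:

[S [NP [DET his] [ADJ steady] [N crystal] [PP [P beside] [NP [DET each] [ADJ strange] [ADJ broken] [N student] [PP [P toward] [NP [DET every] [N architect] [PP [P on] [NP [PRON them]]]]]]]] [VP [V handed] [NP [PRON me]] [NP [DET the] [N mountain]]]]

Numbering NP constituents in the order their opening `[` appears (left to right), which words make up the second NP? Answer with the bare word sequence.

each strange broken student toward every architect on them

In left-to-right order the NP constituents are "his steady crystal beside each strange broken student toward every architect on them"; "each strange broken student toward every architect on them"; "every architect on them"; "them"; "me"; "the mountain". Number 2 is "each strange broken student toward every architect on them".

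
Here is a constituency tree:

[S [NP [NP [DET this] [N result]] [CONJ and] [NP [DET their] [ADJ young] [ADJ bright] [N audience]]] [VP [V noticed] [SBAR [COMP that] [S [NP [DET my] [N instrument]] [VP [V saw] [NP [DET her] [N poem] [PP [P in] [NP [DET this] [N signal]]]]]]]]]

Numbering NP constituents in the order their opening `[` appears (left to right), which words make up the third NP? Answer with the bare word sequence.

their young bright audience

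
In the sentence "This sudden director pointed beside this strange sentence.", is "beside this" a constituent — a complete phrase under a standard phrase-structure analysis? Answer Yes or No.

No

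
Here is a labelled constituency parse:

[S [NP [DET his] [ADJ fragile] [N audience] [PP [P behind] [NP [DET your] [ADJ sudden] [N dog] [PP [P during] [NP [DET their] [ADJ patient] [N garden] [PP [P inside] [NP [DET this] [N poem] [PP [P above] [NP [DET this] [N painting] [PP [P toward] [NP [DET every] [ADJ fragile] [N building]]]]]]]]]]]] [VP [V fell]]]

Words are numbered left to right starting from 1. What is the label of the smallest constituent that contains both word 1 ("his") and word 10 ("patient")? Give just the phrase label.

NP

Word 1 lies under S → NP → DET; word 10 lies under S → NP → PP → NP → PP → NP → ADJ. The lowest shared node is the NP.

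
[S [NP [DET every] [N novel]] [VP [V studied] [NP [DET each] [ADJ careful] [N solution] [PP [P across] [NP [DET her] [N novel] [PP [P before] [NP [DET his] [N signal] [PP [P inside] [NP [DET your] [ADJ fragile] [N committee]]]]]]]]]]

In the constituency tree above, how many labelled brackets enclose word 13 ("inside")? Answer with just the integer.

9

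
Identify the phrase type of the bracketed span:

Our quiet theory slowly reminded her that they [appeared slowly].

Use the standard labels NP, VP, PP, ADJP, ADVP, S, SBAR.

VP

The bracketed span "appeared slowly" is headed by "appeared", making it a verb phrase (VP).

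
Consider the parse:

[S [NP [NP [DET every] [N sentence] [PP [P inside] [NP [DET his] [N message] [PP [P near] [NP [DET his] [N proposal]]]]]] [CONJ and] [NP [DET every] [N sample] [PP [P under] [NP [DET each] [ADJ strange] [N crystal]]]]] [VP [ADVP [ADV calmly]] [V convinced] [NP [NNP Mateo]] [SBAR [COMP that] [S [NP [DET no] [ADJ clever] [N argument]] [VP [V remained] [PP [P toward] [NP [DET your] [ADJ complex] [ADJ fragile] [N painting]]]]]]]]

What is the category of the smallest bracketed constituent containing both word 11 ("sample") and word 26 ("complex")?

Both words fall inside [S every sentence inside his message near his proposal and every sample under each strange crystal calmly convinced Mateo that no clever argument remained toward your complex fragile painting] (words 1–28), and no smaller constituent contains them both. Label: S.

S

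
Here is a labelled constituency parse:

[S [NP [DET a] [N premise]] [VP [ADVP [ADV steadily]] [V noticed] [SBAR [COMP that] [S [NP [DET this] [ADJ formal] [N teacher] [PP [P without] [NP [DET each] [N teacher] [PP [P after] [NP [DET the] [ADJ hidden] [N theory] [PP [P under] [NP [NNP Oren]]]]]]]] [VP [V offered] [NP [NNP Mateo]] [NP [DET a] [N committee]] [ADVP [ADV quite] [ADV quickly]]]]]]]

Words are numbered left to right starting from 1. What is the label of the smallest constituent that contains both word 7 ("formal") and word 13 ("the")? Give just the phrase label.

The smallest bracket enclosing both words is [NP this formal teacher without each teacher after the hidden theory under Oren], so the label is NP.

NP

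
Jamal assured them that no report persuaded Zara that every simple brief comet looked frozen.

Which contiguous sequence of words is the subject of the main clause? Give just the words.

Jamal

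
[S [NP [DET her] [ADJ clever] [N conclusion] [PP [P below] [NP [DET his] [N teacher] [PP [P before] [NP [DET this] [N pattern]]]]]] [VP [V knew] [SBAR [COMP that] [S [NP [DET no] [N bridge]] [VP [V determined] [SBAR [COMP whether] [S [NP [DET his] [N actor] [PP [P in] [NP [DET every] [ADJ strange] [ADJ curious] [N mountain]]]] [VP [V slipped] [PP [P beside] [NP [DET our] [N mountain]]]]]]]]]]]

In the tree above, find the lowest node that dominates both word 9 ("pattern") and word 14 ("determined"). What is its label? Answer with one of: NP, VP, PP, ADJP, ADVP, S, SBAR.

S

Word 9 lies under S → NP → PP → NP → PP → NP → N; word 14 lies under S → VP → SBAR → S → VP → V. The lowest shared node is the S.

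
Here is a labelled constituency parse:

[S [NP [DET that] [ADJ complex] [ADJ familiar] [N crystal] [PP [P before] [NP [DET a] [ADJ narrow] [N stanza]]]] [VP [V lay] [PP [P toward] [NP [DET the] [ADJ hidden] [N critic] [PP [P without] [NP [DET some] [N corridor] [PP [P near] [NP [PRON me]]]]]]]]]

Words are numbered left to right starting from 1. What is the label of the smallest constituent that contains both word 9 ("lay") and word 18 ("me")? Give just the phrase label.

VP

Word 9 lies under S → VP → V; word 18 lies under S → VP → PP → NP → PP → NP → PP → NP → PRON. The lowest shared node is the VP.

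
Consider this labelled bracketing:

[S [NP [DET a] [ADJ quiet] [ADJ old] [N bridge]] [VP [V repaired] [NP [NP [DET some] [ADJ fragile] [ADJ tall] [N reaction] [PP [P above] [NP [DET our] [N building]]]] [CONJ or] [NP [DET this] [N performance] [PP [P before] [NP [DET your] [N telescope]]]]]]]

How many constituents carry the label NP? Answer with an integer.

6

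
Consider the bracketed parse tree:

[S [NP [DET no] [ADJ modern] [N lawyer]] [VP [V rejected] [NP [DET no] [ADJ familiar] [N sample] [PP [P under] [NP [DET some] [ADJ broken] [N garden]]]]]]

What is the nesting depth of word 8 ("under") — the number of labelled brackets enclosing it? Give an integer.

5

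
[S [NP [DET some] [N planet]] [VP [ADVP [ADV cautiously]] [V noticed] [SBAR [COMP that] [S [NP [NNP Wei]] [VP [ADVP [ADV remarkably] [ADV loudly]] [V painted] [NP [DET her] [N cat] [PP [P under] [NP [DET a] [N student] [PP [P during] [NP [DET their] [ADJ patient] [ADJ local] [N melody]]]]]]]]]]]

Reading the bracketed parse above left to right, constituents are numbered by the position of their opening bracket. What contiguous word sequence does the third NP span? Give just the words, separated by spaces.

In left-to-right order the NP constituents are "some planet"; "Wei"; "her cat under a student during their patient local melody"; "a student during their patient local melody"; "their patient local melody". Number 3 is "her cat under a student during their patient local melody".

her cat under a student during their patient local melody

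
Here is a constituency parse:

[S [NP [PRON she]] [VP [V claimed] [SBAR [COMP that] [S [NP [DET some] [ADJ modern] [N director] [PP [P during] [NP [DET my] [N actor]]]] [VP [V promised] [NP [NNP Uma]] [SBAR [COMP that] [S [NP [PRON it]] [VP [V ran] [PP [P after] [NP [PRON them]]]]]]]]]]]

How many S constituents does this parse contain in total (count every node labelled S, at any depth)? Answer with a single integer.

3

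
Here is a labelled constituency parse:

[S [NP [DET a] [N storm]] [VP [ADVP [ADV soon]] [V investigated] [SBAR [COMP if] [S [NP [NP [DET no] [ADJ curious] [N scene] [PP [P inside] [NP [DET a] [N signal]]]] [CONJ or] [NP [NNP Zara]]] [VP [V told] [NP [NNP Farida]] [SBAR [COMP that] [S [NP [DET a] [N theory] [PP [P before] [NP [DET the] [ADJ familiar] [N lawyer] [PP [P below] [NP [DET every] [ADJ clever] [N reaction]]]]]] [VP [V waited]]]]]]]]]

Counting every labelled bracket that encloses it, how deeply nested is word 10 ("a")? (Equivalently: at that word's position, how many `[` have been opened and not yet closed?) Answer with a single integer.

9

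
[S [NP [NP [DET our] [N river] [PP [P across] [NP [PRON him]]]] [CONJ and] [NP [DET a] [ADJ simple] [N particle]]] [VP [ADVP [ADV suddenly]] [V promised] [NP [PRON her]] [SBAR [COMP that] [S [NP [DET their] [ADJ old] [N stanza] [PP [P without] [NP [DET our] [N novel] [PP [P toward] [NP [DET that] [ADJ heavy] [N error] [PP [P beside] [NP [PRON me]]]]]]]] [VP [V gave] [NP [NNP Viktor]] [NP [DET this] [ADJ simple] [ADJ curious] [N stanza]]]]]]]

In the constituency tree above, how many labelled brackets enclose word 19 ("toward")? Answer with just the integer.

9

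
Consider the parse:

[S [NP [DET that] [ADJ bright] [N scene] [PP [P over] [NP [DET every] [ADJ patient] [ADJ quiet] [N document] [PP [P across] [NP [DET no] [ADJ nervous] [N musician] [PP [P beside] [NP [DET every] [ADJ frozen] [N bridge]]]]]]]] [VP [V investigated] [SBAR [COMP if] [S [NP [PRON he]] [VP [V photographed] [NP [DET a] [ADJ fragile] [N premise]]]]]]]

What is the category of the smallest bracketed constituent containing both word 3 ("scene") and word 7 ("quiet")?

NP

The smallest bracket enclosing both words is [NP that bright scene over every patient quiet document across no nervous musician beside every frozen bridge], so the label is NP.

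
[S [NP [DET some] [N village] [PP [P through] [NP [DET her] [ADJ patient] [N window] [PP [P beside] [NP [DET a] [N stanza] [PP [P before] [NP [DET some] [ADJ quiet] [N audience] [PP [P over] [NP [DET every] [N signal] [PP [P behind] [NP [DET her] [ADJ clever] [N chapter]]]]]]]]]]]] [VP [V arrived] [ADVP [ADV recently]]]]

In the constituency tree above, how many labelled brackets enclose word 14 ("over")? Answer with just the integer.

10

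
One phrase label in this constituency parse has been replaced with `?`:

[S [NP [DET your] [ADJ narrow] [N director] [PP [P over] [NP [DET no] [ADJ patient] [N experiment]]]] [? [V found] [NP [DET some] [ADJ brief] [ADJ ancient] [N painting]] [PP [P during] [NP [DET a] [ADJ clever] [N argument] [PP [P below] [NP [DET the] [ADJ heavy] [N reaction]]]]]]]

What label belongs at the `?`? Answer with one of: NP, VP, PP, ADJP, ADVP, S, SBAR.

VP

Looking at what the `?` directly dominates — V 'found', NP, PP — this is a verb phrase (VP).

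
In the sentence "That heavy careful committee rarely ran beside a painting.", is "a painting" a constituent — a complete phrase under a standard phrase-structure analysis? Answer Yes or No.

These words form the whole noun phrase headed by "painting", so yes — one constituent.

Yes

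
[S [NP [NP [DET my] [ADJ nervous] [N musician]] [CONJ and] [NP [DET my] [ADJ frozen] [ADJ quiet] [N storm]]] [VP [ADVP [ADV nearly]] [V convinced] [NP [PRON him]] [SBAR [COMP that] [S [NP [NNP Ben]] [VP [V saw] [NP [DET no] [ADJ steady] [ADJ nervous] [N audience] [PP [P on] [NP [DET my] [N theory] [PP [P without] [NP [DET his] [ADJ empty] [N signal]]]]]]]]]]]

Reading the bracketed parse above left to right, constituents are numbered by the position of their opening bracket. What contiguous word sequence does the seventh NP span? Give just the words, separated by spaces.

Opening `[NP` markers occur at word positions 1, 1, 5, 11, 13, 15, 20, 23; the seventh of these opens the constituent [NP my theory without his empty signal].

my theory without his empty signal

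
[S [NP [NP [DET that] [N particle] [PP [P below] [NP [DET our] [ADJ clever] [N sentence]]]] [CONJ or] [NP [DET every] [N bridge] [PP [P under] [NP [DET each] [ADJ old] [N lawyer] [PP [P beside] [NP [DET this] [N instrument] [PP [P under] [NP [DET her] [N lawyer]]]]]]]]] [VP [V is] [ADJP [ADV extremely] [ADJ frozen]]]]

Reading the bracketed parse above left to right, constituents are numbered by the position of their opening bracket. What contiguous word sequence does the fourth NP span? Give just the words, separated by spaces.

every bridge under each old lawyer beside this instrument under her lawyer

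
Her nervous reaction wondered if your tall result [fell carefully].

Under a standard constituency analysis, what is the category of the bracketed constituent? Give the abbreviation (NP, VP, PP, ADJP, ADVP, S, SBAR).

VP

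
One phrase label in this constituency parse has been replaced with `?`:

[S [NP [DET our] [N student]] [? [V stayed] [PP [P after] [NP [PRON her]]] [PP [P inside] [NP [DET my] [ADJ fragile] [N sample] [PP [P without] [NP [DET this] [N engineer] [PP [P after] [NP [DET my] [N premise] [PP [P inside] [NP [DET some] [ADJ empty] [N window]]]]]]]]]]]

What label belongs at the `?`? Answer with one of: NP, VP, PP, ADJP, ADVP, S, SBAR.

VP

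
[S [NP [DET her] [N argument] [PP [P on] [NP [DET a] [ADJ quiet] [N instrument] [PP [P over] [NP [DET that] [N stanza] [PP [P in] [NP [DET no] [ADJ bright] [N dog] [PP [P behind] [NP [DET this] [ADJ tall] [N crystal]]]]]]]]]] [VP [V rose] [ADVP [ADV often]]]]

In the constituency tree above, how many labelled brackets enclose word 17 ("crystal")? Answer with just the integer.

11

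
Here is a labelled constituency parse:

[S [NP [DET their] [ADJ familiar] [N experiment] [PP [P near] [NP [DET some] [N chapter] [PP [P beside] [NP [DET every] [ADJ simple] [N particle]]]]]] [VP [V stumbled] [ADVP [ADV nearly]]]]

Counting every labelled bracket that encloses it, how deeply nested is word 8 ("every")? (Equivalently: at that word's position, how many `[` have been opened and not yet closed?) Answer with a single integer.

7

Counting open brackets not yet closed at "every": [S [NP [PP [NP [PP [NP [DET = 7.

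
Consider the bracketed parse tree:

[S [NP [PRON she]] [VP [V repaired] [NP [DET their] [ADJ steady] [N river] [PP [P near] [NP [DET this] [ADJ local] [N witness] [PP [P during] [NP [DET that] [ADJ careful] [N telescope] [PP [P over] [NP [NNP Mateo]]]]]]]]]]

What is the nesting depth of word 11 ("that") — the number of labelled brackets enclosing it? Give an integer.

Counting open brackets not yet closed at "that": [S [VP [NP [PP [NP [PP [NP [DET = 8.

8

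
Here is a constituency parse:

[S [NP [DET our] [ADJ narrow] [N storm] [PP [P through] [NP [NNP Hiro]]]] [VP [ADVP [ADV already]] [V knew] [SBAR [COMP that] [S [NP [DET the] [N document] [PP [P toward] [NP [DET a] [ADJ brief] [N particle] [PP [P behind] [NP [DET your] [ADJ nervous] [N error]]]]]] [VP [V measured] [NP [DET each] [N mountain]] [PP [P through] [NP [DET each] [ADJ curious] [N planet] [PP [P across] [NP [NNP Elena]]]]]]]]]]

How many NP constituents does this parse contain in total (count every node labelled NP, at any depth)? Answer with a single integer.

8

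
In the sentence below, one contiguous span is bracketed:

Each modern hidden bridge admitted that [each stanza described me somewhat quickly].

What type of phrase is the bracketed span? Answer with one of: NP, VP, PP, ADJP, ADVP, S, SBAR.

S

The span is built around the head "described" — a clause (S).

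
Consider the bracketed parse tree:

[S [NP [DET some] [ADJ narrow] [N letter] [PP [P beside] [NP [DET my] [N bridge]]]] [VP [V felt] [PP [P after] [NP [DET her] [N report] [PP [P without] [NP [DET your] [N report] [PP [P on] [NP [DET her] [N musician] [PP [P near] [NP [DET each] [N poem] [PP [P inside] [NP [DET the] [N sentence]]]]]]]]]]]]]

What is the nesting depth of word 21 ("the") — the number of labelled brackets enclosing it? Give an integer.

13

Path from the root down to the word: S → VP → PP → NP → PP → NP → PP → NP → PP → NP → PP → NP → DET. That is 13 enclosing brackets.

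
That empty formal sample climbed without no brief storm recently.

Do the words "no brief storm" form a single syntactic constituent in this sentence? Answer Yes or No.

Yes

The sequence corresponds to a single NP node — the noun phrase "no brief storm".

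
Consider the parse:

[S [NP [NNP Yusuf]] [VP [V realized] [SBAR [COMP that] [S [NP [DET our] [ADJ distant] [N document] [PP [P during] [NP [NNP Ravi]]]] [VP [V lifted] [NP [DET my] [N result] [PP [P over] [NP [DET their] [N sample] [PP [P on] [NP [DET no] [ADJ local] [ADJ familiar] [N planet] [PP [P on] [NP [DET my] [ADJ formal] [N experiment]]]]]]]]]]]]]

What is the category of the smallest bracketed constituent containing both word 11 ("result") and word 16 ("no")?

NP

Word 11 lies under S → VP → SBAR → S → VP → NP → N; word 16 lies under S → VP → SBAR → S → VP → NP → PP → NP → PP → NP → DET. The lowest shared node is the NP.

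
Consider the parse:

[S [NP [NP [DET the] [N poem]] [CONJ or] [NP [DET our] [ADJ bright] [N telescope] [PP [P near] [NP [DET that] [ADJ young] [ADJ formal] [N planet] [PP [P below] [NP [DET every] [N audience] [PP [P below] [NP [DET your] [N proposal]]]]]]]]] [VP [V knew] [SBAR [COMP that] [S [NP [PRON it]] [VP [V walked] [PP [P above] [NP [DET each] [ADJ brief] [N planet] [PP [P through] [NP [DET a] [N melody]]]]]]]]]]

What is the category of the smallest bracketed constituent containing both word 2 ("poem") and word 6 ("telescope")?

NP

Both words fall inside [NP the poem or our bright telescope near that young formal planet below every audience below your proposal] (words 1–17), and no smaller constituent contains them both. Label: NP.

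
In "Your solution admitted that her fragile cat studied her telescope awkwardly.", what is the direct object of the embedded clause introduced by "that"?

her telescope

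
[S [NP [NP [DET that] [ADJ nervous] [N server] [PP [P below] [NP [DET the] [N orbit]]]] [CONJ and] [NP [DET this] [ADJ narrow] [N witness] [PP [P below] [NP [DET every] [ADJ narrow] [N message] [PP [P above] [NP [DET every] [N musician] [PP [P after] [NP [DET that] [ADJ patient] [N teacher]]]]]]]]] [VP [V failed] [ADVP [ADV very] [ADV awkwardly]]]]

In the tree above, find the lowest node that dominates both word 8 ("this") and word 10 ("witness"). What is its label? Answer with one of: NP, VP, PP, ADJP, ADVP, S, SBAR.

NP

The smallest bracket enclosing both words is [NP this narrow witness below every narrow message above every musician after that patient teacher], so the label is NP.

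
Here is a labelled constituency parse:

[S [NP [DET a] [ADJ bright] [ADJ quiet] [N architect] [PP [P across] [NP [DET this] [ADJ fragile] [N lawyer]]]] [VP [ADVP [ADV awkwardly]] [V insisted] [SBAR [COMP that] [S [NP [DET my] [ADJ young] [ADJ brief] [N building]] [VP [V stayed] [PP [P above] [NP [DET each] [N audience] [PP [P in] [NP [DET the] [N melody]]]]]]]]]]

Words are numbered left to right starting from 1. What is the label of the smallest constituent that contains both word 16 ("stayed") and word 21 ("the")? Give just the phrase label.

VP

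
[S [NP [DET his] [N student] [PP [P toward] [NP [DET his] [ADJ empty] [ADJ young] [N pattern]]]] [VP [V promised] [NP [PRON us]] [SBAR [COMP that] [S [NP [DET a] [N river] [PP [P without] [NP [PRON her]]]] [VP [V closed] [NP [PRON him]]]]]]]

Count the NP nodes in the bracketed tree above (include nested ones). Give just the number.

6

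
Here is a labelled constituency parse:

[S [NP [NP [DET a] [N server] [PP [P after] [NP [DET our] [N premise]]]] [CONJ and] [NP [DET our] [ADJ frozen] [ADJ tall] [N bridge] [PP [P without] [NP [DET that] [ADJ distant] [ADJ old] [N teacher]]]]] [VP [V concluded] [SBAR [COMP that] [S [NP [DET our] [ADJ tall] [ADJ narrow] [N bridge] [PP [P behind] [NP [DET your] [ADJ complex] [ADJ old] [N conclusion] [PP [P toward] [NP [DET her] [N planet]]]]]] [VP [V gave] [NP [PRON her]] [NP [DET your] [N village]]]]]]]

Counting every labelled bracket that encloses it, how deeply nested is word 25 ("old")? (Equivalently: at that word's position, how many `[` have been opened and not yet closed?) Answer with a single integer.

Path from the root down to the word: S → VP → SBAR → S → NP → PP → NP → ADJ. That is 8 enclosing brackets.

8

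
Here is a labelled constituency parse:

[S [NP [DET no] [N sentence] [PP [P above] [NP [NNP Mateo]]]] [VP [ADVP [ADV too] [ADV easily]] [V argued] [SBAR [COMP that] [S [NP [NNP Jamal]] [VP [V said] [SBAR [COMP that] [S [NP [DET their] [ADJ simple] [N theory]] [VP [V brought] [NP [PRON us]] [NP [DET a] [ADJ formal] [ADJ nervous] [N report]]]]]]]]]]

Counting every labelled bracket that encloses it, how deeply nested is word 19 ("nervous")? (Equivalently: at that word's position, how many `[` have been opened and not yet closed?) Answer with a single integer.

10

Counting open brackets not yet closed at "nervous": [S [VP [SBAR [S [VP [SBAR [S [VP [NP [ADJ = 10.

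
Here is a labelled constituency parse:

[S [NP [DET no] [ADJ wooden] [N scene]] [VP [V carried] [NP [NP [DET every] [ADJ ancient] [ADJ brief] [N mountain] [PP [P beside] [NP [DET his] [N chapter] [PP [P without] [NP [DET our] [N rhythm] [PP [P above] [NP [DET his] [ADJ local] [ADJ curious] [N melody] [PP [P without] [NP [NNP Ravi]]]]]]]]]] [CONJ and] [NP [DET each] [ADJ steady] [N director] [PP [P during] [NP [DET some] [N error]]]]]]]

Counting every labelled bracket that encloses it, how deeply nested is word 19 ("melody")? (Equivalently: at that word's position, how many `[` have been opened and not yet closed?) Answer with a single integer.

11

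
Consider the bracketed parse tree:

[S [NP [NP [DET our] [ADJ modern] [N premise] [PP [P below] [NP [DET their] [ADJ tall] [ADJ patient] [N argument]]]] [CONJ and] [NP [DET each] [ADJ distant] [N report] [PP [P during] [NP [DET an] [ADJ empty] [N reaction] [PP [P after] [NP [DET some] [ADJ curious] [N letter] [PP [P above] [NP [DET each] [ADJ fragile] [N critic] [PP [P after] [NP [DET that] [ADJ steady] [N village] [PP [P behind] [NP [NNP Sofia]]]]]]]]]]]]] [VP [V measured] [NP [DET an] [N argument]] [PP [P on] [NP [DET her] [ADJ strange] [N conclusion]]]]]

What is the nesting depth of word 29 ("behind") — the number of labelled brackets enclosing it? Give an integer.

13

Counting open brackets not yet closed at "behind": [S [NP [NP [PP [NP [PP [NP [PP [NP [PP [NP [PP [P = 13.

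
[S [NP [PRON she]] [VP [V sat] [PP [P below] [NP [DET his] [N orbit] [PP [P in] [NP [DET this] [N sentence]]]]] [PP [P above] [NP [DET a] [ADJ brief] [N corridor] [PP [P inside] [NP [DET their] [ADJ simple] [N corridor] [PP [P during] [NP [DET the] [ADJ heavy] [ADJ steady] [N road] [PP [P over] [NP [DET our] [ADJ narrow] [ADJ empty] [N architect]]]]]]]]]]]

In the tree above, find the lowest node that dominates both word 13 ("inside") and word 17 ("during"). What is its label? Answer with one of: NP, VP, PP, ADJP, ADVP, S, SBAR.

PP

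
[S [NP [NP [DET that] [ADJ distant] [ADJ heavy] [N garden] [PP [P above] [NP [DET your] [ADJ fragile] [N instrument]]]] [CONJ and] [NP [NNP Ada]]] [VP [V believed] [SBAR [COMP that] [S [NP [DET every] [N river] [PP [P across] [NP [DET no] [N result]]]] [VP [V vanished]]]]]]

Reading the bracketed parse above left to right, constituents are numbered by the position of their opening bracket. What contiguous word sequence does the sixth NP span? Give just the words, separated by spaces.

no result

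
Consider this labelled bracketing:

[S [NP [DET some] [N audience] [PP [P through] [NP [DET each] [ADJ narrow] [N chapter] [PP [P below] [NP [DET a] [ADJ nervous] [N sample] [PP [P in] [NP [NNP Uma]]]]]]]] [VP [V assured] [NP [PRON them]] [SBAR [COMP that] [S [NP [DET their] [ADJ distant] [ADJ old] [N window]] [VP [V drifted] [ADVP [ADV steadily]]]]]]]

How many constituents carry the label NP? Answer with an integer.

The NP constituents are: [NP some audience through each narrow chapter below a nervous sample in Uma]; [NP each narrow chapter below a nervous sample in Uma]; [NP a nervous sample in Uma]; [NP Uma]; [NP them]; [NP their distant old window]. Total: 6.

6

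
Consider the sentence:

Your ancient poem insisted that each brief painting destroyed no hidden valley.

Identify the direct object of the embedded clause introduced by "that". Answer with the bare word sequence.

no hidden valley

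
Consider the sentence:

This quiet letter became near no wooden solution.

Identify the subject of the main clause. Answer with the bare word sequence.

"this quiet letter" is the NP that combines with the VP headed by "became" to form the main clause — the subject.

this quiet letter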